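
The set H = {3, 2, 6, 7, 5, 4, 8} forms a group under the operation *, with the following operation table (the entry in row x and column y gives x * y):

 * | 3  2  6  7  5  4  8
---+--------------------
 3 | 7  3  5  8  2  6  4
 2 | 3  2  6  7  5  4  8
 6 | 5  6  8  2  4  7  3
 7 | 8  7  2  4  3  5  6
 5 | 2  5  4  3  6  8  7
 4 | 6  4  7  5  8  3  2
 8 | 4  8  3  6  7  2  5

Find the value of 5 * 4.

Read row 5, column 4: 5 * 4 = 8.
(Structurally, H here is isomorphic to the cyclic group Z_7.)

8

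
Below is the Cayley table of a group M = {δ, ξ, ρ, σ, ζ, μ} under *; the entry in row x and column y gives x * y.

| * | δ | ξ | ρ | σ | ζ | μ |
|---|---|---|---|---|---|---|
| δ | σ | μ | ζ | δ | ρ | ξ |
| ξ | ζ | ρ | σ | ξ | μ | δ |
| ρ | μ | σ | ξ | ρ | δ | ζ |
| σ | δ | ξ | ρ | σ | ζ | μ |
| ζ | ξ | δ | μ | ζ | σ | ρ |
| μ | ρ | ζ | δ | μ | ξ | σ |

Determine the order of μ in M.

2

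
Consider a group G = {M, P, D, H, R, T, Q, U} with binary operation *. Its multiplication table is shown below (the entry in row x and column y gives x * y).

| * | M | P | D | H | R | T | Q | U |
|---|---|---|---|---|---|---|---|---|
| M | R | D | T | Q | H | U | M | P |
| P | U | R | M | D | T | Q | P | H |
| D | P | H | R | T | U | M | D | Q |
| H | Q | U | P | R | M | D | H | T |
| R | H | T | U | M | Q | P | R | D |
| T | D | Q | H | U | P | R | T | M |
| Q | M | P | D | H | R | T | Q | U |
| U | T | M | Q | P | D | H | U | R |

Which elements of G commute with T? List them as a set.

{P, Q, R, T}

Compare row T with column T entry by entry.
R * T = P = T * R, so R commutes with T.
H * T = D but T * H = U, so H does not.
Collecting the elements that commute with T: C(T) = {P, Q, R, T}.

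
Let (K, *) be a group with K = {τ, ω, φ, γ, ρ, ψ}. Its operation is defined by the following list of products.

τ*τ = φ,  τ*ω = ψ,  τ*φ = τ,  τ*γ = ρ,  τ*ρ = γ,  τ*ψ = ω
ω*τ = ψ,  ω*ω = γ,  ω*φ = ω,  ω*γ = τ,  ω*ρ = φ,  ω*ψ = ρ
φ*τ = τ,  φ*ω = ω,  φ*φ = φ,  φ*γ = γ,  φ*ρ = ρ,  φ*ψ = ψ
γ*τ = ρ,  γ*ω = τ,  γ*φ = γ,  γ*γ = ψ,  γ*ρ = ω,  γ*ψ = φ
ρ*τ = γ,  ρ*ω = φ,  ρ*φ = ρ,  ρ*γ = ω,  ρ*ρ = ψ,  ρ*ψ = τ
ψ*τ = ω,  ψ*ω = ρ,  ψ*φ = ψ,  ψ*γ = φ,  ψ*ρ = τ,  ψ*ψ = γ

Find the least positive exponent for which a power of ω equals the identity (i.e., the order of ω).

6

The identity element is φ (its row matches the header).
ω^1 = ω
ω^2 = ω * ω = γ
ω^3 = γ * ω = τ
ω^4 = τ * ω = ψ
ω^5 = ψ * ω = ρ
ω^6 = ρ * ω = φ
The first power of ω equal to the identity is ω^6, so ord(ω) = 6.
(Structurally, K here is isomorphic to the cyclic group Z_6.)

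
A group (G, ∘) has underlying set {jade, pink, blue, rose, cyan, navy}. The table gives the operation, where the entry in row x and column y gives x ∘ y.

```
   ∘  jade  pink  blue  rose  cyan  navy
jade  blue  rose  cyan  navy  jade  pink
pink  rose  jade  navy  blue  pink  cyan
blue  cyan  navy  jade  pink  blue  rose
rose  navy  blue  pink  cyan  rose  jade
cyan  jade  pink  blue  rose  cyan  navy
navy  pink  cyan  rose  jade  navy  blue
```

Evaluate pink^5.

pink^1 = pink
pink^2 = pink ∘ pink = jade
pink^3 = jade ∘ pink = rose
pink^4 = rose ∘ pink = blue
pink^5 = blue ∘ pink = navy

navy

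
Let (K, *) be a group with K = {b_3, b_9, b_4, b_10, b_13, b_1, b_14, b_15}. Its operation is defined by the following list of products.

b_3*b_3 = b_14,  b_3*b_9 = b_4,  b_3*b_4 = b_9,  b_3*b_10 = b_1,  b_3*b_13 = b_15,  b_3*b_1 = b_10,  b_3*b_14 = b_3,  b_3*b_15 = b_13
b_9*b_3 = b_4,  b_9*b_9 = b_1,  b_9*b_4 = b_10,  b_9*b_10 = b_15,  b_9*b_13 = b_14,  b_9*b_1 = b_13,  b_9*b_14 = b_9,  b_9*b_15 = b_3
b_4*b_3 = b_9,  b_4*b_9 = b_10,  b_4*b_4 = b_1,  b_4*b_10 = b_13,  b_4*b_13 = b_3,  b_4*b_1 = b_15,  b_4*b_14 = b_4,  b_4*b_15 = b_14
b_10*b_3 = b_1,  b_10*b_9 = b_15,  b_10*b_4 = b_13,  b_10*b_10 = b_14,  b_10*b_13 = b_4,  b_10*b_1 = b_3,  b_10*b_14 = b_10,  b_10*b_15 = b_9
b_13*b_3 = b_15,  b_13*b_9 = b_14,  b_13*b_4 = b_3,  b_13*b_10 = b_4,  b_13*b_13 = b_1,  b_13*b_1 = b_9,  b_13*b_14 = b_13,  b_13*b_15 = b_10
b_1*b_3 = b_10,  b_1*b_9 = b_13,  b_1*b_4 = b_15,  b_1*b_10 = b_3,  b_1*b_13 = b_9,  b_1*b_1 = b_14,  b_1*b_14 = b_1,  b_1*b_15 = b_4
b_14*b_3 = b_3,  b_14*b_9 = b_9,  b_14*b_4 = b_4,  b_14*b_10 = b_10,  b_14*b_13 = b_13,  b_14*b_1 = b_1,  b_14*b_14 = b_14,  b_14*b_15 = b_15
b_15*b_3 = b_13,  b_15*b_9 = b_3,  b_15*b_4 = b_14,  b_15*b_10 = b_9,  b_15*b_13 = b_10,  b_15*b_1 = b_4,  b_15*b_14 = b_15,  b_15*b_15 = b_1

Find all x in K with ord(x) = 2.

Identity is b_14. Compute the order of each non-identity element by repeated multiplication:
  b_3: b_3 → b_14  (order 2)
  b_9: b_9 → b_1 → b_13 → b_14  (order 4)
  b_4: b_4 → b_1 → b_15 → b_14  (order 4)
  b_10: b_10 → b_14  (order 2)
  b_13: b_13 → b_1 → b_9 → b_14  (order 4)
  b_1: b_1 → b_14  (order 2)
  b_15: b_15 → b_1 → b_4 → b_14  (order 4)
Elements of order 2: {b_1, b_10, b_3}.
(Structurally, K here is isomorphic to Z_2 x Z_4.)

{b_1, b_10, b_3}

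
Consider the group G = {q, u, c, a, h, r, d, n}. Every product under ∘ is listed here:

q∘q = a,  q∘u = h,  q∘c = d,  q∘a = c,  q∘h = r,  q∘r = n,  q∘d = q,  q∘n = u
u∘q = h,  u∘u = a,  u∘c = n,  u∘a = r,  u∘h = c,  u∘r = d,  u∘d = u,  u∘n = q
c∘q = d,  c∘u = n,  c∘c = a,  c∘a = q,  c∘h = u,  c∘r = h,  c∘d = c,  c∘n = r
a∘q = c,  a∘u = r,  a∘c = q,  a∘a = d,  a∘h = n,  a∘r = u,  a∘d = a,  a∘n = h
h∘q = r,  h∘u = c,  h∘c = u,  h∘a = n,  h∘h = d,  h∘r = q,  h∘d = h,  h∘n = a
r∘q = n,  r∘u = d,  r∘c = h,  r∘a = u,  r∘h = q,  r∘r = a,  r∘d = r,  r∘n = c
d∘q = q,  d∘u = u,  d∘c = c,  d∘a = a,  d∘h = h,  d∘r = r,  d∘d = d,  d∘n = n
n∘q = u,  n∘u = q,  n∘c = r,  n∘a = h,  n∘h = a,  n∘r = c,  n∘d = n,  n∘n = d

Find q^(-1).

c

First locate the identity: row d matches the header, so d is the identity.
Scan row q for d: q ∘ c = d. Hence q^(-1) = c.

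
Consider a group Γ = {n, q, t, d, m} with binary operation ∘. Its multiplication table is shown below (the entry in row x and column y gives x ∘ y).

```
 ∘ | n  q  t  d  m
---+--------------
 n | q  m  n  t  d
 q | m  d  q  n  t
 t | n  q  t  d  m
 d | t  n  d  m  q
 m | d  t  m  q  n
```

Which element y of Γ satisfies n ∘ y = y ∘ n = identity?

d

First locate the identity: row t matches the header, so t is the identity.
Scan row n for t: n ∘ d = t. Hence n^(-1) = d.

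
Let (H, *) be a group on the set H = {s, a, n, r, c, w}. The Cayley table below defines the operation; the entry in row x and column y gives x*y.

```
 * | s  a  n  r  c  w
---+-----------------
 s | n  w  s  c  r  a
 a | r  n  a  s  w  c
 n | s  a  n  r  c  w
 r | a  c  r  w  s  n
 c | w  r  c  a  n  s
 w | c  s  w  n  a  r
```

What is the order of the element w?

3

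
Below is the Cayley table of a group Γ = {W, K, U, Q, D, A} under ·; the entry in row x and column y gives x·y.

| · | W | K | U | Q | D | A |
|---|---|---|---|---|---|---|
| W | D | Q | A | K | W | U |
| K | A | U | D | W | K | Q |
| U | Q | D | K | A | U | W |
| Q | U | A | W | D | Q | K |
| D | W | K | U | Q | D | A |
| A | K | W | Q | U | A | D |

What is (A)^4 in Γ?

D

A^1 = A
A^2 = A·A = D
A^3 = D·A = A
A^4 = A·A = D
(Structurally, Γ here is isomorphic to the symmetric group S_3.)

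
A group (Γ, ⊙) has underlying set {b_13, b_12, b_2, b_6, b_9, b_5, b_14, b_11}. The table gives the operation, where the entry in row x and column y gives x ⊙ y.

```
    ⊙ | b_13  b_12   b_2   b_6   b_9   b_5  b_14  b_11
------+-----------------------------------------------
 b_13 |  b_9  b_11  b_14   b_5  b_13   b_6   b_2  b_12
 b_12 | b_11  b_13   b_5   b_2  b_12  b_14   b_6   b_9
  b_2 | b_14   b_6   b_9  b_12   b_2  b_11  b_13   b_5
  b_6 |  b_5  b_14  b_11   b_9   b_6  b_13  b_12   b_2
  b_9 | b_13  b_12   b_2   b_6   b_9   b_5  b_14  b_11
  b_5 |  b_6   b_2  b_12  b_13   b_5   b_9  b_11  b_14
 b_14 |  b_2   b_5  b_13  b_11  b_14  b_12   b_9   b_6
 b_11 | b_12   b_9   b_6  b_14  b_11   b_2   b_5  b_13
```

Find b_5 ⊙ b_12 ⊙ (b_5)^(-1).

The identity is b_9. In row b_5, the entry b_9 sits in column b_5, so b_5^(-1) = b_5.
b_5 ⊙ b_12 = b_2
b_2 ⊙ b_5 = b_11

b_11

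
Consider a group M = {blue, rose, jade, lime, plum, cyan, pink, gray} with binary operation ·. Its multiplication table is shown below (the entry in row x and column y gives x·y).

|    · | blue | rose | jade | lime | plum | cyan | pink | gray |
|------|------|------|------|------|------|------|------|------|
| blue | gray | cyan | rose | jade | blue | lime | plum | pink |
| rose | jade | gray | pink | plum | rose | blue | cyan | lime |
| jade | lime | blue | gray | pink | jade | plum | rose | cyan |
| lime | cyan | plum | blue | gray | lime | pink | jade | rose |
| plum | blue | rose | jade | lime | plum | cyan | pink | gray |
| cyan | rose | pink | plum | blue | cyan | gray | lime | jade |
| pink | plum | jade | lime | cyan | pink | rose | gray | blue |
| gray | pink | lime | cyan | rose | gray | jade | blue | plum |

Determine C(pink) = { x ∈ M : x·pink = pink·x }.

Compare row pink with column pink entry by entry.
blue·pink = plum = pink·blue, so blue commutes with pink.
lime·pink = jade but pink·lime = cyan, so lime does not.
Collecting the elements that commute with pink: C(pink) = {blue, gray, pink, plum}.

{blue, gray, pink, plum}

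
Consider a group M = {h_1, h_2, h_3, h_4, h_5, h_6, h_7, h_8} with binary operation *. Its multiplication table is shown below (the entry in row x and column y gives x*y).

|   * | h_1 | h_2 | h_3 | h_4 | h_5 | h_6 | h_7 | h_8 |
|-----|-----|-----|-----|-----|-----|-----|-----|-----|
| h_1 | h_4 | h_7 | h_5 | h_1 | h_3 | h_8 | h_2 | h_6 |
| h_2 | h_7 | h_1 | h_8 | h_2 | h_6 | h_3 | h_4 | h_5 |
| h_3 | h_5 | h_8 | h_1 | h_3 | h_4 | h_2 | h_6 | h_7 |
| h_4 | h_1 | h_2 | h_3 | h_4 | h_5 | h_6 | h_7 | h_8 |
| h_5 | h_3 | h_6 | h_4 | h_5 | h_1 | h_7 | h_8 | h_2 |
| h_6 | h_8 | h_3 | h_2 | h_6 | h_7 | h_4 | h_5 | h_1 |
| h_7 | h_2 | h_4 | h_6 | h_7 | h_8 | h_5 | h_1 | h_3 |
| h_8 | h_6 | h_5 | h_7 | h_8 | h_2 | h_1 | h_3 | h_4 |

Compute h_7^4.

h_7^1 = h_7
h_7^2 = h_7*h_7 = h_1
h_7^3 = h_1*h_7 = h_2
h_7^4 = h_2*h_7 = h_4

h_4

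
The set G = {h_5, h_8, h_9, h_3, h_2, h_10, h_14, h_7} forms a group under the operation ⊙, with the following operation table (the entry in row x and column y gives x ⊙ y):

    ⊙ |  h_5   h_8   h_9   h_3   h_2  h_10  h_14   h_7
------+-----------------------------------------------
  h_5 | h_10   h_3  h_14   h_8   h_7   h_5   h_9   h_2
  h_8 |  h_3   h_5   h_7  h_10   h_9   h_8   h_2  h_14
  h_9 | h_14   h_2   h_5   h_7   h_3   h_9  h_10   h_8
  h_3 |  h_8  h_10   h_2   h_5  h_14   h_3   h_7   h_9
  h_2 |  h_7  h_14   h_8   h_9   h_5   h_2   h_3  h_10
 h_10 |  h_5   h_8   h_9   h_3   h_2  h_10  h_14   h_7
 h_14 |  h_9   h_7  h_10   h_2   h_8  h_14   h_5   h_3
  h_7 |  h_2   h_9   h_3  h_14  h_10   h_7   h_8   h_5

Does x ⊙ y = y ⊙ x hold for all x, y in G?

h_3 ⊙ h_2 = h_14 but h_2 ⊙ h_3 = h_9.
Since h_3 and h_2 do not commute, G is not abelian.

No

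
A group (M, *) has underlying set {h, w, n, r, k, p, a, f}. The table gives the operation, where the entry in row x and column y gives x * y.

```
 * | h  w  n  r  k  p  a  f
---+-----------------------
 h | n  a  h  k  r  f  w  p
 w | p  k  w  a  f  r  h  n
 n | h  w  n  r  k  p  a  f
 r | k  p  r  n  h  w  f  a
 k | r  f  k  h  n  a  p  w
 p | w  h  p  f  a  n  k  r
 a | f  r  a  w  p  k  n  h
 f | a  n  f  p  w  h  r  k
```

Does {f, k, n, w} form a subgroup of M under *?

Yes

{f, k, n, w} contains the identity n.
Checking products: every product of two elements of {f, k, n, w} (read from the table) lies in {f, k, n, w}, so the set is closed.
In a finite group, a nonempty closed subset is a subgroup. So {f, k, n, w} ≤ M.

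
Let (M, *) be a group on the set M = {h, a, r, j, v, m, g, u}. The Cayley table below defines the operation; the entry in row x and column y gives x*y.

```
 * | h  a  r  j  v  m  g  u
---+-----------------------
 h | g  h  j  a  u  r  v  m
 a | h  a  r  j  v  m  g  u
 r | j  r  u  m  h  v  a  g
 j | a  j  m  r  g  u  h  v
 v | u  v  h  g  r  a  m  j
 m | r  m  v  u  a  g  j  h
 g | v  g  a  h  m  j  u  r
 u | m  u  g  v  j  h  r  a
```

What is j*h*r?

j*h = a
a*r = r

r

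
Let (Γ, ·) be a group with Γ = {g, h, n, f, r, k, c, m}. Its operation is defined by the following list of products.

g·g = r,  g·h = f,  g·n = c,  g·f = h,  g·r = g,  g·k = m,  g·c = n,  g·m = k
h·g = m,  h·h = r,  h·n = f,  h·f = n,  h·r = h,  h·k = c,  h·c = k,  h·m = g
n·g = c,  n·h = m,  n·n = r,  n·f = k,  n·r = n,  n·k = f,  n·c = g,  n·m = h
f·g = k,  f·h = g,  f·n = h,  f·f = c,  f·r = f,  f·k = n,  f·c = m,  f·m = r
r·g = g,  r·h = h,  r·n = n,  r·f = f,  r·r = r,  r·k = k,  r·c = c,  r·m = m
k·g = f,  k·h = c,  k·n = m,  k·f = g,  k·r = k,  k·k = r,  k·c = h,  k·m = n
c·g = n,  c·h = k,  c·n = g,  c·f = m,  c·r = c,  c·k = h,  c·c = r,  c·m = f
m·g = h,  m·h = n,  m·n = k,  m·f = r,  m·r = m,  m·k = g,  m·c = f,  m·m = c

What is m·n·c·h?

r

m·n = k
k·c = h
h·h = r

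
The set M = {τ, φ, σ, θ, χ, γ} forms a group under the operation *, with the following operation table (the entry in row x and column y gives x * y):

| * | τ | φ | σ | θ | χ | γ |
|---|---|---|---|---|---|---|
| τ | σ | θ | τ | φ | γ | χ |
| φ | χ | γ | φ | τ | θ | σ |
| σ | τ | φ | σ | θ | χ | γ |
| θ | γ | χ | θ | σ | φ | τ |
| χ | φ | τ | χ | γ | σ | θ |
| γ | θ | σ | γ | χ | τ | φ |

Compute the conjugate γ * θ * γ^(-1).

τ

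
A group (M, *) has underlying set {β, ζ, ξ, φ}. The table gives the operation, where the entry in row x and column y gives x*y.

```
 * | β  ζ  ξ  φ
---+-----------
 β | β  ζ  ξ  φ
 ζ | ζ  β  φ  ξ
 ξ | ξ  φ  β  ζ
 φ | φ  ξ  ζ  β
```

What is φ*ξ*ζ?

φ*ξ = ζ
ζ*ζ = β

β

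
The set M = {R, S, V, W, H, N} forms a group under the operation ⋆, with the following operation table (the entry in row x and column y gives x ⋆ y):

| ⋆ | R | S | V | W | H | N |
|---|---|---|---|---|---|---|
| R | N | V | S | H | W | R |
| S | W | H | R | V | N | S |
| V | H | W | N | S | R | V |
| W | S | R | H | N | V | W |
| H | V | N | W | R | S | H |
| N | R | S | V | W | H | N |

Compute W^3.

W

W^1 = W
W^2 = W ⋆ W = N
W^3 = N ⋆ W = W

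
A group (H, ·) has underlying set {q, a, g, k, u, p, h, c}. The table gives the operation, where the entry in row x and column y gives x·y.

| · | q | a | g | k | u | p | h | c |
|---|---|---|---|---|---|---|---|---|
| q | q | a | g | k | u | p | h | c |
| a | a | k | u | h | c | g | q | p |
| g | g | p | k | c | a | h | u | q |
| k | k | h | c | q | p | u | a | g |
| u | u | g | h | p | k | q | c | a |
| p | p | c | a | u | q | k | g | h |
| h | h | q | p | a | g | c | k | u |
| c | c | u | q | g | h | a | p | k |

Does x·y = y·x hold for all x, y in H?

h·u = g but u·h = c.
Since h and u do not commute, H is not abelian.

No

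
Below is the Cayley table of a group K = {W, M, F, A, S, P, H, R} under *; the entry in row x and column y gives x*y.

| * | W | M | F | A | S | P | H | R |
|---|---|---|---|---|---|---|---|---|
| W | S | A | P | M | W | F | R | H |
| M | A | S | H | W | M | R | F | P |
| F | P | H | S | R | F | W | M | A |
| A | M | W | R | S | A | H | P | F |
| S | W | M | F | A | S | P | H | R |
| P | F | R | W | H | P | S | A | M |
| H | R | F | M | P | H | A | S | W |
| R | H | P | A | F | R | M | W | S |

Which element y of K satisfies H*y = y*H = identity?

H

First locate the identity: row S matches the header, so S is the identity.
Scan row H for S: H*H = S. Hence H^(-1) = H.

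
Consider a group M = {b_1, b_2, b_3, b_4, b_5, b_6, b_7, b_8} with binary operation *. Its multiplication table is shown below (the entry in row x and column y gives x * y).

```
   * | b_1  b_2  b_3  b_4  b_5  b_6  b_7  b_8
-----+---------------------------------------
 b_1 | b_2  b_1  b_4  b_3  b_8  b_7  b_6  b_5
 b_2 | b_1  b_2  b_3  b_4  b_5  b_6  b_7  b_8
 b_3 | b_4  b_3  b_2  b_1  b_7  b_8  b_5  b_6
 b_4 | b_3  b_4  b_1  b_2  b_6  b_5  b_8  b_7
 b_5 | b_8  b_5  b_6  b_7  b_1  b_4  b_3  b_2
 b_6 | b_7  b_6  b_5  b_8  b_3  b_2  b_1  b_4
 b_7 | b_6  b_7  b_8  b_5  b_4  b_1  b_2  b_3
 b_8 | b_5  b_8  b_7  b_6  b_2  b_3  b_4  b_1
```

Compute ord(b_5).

4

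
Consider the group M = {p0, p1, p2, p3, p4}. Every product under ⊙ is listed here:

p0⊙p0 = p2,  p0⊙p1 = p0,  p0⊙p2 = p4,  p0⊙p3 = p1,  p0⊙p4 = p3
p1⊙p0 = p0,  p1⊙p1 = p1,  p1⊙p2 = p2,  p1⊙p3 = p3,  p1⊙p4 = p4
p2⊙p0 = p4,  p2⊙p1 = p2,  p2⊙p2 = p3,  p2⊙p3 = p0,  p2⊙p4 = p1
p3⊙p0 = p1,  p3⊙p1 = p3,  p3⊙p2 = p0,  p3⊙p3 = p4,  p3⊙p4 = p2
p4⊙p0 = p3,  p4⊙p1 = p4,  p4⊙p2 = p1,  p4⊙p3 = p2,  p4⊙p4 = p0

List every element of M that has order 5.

Identity is p1. Compute the order of each non-identity element by repeated multiplication:
  p0: p0 → p2 → p4 → p3 → p1  (order 5)
  p2: p2 → p3 → p0 → p4 → p1  (order 5)
  p3: p3 → p4 → p2 → p0 → p1  (order 5)
  p4: p4 → p0 → p3 → p2 → p1  (order 5)
Elements of order 5: {p0, p2, p3, p4}.
(Structurally, M here is isomorphic to the cyclic group Z_5.)

{p0, p2, p3, p4}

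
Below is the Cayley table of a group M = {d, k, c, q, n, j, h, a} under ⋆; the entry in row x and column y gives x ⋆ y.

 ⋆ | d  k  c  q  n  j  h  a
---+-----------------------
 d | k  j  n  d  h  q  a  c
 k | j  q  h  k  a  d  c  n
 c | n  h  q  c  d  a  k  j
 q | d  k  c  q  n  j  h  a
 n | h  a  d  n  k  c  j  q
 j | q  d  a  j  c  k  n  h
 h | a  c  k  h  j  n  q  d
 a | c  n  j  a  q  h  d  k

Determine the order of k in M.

The identity element is q (its row matches the header).
k^1 = k
k^2 = k ⋆ k = q
The first power of k equal to the identity is k^2, so ord(k) = 2.

2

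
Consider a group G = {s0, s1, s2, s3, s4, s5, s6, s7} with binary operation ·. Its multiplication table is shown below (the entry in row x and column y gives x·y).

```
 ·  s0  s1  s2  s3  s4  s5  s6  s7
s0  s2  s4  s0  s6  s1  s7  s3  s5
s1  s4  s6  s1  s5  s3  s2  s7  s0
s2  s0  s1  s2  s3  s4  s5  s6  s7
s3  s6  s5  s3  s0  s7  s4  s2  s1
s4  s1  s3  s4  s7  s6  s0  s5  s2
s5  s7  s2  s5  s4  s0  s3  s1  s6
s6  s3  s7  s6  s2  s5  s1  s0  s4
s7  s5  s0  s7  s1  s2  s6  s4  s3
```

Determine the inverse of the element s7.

s4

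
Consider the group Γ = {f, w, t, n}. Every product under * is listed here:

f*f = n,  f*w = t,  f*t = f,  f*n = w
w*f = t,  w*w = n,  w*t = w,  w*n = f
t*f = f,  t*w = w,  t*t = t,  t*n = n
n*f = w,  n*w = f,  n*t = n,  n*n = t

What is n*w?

f

Read row n, column w: n*w = f.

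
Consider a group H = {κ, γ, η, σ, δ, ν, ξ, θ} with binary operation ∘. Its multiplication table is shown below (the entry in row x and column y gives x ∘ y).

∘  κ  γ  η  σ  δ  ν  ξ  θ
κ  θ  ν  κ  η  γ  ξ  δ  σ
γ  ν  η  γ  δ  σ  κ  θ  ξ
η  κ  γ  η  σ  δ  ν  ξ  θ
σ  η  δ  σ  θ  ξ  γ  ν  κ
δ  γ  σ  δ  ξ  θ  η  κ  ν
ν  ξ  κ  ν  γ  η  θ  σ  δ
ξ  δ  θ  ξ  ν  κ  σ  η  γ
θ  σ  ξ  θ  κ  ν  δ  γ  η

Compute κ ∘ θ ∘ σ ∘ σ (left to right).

κ ∘ θ = σ
σ ∘ σ = θ
θ ∘ σ = κ

κ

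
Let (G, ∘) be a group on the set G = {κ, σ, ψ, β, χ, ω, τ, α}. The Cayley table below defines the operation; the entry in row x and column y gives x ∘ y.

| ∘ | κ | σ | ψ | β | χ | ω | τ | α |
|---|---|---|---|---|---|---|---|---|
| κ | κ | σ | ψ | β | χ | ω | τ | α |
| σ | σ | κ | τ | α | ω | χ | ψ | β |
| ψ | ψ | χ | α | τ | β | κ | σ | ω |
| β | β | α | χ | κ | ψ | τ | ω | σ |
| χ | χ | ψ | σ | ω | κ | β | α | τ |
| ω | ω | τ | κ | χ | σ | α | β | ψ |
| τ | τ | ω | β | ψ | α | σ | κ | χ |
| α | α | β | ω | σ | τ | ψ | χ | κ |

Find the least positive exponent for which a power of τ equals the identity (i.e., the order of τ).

The identity element is κ (its row matches the header).
τ^1 = τ
τ^2 = τ ∘ τ = κ
The first power of τ equal to the identity is τ^2, so ord(τ) = 2.

2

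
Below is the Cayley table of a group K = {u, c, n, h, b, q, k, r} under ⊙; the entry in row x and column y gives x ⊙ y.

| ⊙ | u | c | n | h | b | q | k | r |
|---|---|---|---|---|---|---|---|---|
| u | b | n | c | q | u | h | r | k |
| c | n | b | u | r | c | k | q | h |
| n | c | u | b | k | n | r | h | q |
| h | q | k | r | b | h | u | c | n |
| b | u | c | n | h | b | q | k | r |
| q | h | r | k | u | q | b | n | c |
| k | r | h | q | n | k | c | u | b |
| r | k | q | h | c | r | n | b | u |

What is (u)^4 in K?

b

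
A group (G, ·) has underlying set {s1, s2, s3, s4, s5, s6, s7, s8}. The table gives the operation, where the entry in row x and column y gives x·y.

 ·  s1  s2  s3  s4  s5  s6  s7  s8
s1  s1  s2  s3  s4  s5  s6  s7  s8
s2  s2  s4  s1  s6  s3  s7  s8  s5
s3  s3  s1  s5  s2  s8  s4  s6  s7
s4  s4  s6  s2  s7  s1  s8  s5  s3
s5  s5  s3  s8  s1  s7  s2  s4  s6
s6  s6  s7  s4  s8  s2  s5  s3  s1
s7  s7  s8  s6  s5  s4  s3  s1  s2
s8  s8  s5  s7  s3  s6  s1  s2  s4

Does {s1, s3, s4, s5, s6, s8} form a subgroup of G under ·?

s3·s8 = s7, which is not in {s1, s3, s4, s5, s6, s8}.
The subset is not closed under ·, so it is not a subgroup.
(Structurally, G here is isomorphic to the cyclic group Z_8.)

No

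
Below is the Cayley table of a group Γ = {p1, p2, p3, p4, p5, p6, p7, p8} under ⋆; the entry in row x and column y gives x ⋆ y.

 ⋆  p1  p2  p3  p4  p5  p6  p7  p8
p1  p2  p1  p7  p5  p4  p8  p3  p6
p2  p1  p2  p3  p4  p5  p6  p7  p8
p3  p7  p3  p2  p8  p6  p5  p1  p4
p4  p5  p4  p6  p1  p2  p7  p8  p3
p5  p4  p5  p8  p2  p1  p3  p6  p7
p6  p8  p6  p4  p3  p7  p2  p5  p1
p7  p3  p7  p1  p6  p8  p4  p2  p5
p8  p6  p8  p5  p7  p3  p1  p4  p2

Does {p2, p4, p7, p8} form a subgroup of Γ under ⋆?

No

p4 ⋆ p4 = p1, which is not in {p2, p4, p7, p8}.
The subset is not closed under ⋆, so it is not a subgroup.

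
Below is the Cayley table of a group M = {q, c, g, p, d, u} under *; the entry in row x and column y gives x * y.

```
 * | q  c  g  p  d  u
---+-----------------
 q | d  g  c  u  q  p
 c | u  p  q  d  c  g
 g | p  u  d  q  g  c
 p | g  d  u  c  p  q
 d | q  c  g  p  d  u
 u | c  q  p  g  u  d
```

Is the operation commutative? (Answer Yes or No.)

No

c * g = q but g * c = u.
Since c and g do not commute, M is not abelian.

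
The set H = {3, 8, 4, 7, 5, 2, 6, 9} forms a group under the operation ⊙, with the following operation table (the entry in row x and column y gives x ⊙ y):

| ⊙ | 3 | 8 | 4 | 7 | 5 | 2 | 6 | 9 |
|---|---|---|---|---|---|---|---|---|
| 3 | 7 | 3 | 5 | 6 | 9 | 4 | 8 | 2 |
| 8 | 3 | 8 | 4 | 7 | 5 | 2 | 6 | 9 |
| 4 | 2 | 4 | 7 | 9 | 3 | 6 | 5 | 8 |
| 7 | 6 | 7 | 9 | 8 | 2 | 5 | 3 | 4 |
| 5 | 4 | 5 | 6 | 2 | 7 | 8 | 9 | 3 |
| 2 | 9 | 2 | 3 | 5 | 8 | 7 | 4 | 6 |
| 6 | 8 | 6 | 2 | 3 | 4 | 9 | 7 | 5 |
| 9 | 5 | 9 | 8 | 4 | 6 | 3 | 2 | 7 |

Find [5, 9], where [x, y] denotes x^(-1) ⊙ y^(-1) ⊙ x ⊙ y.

7

Identity is 8; from the table 5^(-1) = 2 and 9^(-1) = 4.
2 ⊙ 4 = 3
3 ⊙ 5 = 9
9 ⊙ 9 = 7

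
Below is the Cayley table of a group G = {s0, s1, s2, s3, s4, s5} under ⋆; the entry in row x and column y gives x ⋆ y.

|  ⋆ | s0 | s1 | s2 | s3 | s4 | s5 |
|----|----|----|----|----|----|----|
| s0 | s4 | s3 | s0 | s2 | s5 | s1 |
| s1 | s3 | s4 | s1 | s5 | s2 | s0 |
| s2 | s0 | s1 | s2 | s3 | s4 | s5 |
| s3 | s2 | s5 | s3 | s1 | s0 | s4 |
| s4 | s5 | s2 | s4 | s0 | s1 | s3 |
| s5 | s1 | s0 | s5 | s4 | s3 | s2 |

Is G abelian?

Check whether the table is symmetric across its main diagonal.
Every entry (row x, col y) equals the entry (row y, col x), so G is abelian.

Yes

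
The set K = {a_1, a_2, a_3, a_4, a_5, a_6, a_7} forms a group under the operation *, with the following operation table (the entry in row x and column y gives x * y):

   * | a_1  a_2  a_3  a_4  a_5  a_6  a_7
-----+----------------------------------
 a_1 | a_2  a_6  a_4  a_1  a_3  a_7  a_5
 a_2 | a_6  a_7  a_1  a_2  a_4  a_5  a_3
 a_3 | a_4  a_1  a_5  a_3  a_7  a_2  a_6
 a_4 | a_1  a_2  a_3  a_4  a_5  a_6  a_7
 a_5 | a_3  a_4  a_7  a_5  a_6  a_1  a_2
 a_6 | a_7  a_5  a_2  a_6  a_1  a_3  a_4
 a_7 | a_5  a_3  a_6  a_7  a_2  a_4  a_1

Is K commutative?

Check whether the table is symmetric across its main diagonal.
Every entry (row x, col y) equals the entry (row y, col x), so K is abelian.

Yes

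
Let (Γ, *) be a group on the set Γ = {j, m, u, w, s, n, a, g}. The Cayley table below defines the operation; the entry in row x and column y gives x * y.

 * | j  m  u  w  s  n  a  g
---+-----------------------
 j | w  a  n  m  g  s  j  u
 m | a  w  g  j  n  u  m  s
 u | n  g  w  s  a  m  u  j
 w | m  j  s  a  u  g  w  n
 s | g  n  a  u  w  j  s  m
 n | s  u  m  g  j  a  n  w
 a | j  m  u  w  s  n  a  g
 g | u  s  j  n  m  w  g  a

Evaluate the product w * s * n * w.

j

w * s = u
u * n = m
m * w = j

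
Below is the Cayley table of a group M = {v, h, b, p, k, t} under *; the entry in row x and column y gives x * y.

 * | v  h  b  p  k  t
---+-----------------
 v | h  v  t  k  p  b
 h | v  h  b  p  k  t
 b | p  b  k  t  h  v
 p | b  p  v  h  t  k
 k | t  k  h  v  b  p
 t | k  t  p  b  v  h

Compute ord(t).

The identity element is h (its row matches the header).
t^1 = t
t^2 = t * t = h
The first power of t equal to the identity is t^2, so ord(t) = 2.

2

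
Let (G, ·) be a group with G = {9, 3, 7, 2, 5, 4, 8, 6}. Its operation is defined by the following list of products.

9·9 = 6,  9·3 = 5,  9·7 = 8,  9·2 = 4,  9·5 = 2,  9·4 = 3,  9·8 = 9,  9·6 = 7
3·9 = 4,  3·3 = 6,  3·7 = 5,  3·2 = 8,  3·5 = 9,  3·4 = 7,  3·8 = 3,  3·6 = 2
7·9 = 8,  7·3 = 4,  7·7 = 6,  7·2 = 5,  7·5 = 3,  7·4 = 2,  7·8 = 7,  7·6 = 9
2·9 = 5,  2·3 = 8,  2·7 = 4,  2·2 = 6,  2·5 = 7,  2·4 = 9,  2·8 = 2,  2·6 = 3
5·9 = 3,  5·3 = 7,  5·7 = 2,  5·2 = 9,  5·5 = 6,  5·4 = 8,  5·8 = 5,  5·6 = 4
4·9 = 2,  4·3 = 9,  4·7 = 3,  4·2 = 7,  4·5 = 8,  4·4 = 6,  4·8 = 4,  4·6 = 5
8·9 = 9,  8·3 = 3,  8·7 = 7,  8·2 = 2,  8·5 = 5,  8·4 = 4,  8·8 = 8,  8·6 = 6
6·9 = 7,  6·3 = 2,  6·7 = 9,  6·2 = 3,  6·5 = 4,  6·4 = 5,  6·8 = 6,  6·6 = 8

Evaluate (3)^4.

8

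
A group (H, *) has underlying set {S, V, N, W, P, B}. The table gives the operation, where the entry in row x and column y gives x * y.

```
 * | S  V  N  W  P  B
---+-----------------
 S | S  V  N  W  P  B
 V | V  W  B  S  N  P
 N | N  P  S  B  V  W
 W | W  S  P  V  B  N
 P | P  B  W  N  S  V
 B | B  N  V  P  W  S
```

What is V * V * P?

B

V * V = W
W * P = B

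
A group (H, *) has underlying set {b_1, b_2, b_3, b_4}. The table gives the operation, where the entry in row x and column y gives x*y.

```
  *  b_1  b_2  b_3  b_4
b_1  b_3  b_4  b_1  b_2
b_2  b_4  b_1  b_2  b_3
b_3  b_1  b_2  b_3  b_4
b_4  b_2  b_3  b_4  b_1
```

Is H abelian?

Check whether the table is symmetric across its main diagonal.
Every entry (row x, col y) equals the entry (row y, col x), so H is abelian.

Yes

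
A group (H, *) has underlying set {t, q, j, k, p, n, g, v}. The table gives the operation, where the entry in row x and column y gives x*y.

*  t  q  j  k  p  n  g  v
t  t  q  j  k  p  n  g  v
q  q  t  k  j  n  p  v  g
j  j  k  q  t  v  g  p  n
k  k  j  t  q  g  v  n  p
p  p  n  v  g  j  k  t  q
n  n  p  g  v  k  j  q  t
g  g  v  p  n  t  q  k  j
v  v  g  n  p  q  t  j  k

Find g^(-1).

p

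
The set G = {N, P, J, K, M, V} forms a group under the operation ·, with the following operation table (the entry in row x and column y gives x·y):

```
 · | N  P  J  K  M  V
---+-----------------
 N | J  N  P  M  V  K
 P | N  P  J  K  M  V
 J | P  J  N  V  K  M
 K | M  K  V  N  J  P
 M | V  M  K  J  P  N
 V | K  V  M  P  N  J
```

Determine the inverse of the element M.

First locate the identity: row P matches the header, so P is the identity.
Scan row M for P: M·M = P. Hence M^(-1) = M.

M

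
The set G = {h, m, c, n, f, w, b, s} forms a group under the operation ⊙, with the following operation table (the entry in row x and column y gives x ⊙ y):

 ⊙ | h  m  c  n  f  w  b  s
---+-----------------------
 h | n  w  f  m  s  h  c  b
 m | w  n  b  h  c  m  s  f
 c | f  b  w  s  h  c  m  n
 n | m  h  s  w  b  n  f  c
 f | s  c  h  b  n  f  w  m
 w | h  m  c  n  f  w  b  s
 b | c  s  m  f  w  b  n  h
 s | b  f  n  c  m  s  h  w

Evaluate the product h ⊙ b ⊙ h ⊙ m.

h ⊙ b = c
c ⊙ h = f
f ⊙ m = c
(Structurally, G here is isomorphic to Z_2 x Z_4.)

c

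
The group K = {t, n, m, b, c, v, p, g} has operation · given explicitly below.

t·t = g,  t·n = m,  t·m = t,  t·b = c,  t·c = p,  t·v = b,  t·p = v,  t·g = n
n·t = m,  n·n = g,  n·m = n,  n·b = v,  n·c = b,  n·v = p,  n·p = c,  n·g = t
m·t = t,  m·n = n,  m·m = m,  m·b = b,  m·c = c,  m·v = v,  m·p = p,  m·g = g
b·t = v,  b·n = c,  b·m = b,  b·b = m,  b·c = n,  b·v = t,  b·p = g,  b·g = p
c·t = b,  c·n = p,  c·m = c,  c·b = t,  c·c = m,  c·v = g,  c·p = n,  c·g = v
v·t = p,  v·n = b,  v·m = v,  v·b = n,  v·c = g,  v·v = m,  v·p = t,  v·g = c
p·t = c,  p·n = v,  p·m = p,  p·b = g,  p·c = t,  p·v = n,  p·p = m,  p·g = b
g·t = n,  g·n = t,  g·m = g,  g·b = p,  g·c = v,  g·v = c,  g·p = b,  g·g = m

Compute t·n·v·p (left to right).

t·n = m
m·v = v
v·p = t
(Structurally, K here is isomorphic to the dihedral group D_4.)

t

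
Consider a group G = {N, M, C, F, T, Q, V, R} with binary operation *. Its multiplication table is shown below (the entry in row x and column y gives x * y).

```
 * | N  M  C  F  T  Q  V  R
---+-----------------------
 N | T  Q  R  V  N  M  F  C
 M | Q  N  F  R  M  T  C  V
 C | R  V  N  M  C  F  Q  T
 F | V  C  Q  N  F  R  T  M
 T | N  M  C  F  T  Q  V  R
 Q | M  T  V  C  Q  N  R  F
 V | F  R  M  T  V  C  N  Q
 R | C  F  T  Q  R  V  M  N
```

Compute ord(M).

4

The identity element is T (its row matches the header).
M^1 = M
M^2 = M * M = N
M^3 = N * M = Q
M^4 = Q * M = T
The first power of M equal to the identity is M^4, so ord(M) = 4.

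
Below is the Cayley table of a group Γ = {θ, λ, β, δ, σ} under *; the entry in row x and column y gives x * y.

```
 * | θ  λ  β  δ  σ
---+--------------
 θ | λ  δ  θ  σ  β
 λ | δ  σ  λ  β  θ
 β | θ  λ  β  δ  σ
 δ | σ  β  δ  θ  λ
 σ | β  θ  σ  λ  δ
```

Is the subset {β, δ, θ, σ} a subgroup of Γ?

σ * δ = λ, which is not in {β, δ, θ, σ}.
The subset is not closed under *, so it is not a subgroup.
(Structurally, Γ here is isomorphic to the cyclic group Z_5.)

No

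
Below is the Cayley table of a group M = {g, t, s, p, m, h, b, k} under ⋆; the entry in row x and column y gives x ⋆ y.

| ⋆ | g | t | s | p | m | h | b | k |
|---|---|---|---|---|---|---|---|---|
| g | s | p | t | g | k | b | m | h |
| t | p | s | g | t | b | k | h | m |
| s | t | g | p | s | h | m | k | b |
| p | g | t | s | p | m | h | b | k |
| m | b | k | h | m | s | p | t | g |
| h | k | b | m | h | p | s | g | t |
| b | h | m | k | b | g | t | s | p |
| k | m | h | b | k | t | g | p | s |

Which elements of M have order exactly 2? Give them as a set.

{s}

Identity is p. Compute the order of each non-identity element by repeated multiplication:
  g: g → s → t → p  (order 4)
  t: t → s → g → p  (order 4)
  s: s → p  (order 2)
  m: m → s → h → p  (order 4)
  h: h → s → m → p  (order 4)
  b: b → s → k → p  (order 4)
  k: k → s → b → p  (order 4)
Elements of order 2: {s}.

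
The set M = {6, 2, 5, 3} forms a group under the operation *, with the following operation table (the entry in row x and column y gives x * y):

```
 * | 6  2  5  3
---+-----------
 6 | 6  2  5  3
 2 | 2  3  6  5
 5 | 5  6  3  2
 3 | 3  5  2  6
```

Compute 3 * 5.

2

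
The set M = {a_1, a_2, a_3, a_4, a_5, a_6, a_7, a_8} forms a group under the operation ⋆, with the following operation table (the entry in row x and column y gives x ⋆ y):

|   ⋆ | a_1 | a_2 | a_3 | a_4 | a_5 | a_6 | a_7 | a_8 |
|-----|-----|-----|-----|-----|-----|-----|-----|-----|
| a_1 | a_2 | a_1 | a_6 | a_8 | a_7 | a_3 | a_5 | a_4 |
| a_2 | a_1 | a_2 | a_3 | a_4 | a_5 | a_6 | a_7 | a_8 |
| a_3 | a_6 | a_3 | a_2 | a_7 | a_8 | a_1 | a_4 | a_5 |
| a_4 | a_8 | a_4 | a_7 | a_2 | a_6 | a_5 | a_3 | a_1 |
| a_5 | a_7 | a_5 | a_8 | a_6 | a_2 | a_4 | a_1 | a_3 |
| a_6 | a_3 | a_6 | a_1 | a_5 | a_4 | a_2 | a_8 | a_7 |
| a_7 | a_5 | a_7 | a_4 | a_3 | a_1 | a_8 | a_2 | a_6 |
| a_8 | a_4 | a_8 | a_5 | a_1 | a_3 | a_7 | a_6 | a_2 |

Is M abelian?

Check whether the table is symmetric across its main diagonal.
Every entry (row x, col y) equals the entry (row y, col x), so M is abelian.
(In fact M ≅ the elementary abelian group (Z_2)^3.)

Yes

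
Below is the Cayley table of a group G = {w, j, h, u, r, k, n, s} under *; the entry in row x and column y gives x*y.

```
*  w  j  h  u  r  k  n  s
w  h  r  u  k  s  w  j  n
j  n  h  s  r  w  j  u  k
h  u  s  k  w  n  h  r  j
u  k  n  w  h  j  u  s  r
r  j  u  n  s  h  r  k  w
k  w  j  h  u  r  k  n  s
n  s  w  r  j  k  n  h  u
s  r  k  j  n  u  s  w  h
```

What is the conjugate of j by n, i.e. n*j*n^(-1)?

s

The identity is k. In row n, the entry k sits in column r, so n^(-1) = r.
n*j = w
w*r = s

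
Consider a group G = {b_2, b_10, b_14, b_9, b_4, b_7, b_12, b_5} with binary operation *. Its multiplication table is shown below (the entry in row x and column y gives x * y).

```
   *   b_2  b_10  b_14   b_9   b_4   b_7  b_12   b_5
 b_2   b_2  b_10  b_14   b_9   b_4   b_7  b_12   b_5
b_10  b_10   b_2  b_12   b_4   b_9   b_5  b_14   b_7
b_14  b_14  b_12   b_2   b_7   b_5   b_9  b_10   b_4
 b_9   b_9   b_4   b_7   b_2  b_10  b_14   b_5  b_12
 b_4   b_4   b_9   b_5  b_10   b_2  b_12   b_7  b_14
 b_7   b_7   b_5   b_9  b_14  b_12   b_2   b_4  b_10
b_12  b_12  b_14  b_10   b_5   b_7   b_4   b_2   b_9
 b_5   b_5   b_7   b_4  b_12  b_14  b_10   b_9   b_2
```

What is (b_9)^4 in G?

b_9^1 = b_9
b_9^2 = b_9 * b_9 = b_2
b_9^3 = b_2 * b_9 = b_9
b_9^4 = b_9 * b_9 = b_2

b_2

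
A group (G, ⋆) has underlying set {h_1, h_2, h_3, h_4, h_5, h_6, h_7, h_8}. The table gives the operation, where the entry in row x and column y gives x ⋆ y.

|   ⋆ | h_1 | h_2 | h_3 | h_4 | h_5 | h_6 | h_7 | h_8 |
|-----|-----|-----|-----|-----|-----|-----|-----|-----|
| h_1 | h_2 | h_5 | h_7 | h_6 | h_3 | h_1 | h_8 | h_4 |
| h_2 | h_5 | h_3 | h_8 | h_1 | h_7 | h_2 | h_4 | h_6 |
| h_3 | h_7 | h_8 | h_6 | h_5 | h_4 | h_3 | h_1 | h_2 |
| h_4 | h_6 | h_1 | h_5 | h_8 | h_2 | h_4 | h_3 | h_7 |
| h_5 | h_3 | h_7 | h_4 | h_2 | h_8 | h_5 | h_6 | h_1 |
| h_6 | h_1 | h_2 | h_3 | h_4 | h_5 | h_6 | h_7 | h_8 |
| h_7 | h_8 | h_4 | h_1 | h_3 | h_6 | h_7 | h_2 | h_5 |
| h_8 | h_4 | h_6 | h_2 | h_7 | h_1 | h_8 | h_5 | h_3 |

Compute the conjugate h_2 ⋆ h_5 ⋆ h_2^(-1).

h_5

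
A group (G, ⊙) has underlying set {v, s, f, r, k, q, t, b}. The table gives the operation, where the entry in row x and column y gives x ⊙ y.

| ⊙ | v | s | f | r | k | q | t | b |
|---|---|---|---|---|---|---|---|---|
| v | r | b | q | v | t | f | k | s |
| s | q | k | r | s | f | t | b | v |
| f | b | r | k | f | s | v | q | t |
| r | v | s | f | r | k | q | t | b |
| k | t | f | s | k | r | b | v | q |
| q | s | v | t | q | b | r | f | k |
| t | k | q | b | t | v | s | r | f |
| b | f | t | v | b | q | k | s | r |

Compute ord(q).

2

The identity element is r (its row matches the header).
q^1 = q
q^2 = q ⊙ q = r
The first power of q equal to the identity is q^2, so ord(q) = 2.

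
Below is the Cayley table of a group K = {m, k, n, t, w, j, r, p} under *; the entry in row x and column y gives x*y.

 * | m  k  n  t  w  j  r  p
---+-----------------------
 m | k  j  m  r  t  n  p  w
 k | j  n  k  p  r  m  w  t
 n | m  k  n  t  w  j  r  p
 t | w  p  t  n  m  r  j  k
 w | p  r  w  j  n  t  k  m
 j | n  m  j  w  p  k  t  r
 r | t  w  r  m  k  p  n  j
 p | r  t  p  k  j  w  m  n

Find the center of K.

{k, n}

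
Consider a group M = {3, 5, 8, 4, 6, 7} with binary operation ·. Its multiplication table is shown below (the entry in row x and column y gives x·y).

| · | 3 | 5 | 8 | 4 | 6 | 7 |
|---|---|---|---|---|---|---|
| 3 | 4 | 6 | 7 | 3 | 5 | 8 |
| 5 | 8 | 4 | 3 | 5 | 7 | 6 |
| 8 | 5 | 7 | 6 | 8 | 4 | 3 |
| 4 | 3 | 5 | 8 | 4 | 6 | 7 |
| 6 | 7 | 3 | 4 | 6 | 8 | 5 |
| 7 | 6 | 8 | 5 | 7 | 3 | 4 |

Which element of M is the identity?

4

The identity e satisfies e·x = x for all x, so its row in the table reproduces the column headers.
Row 4 reads: 3, 5, 8, 4, 6, 7 — exactly the header order. So 4 is the identity.
(Structurally, M here is isomorphic to the symmetric group S_3.)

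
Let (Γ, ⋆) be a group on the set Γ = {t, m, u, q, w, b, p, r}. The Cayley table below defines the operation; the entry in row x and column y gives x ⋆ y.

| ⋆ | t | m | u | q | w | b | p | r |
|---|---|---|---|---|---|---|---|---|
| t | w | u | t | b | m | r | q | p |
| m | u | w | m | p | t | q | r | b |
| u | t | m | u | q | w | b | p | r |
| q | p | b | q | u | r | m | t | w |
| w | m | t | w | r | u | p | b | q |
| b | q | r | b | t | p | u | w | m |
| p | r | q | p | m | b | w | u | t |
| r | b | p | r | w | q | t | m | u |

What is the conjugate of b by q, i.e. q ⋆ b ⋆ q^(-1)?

The identity is u. In row q, the entry u sits in column q, so q^(-1) = q.
q ⋆ b = m
m ⋆ q = p

p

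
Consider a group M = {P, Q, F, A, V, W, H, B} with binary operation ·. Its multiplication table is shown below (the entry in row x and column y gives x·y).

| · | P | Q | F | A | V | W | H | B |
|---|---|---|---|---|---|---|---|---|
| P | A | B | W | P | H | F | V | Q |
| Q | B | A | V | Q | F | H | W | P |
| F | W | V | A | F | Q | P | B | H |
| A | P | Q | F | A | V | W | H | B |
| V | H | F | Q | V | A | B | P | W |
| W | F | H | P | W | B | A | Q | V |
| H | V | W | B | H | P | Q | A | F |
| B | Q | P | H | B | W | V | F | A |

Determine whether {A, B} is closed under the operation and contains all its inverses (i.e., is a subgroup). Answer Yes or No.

{A, B} contains the identity A.
Checking products: every product of two elements of {A, B} (read from the table) lies in {A, B}, so the set is closed.
In a finite group, a nonempty closed subset is a subgroup. So {A, B} ≤ M.

Yes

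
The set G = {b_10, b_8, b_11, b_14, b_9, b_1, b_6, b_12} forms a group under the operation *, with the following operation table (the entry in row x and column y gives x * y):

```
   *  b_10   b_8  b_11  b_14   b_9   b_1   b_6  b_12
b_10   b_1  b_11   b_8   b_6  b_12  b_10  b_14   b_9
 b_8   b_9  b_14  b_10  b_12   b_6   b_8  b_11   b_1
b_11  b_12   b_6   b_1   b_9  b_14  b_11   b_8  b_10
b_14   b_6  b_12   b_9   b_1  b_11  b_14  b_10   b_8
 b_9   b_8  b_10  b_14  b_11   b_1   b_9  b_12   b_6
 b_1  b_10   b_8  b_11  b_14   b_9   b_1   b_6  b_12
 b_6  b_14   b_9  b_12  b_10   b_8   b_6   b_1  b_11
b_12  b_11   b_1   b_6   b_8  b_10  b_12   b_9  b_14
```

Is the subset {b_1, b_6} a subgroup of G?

{b_1, b_6} contains the identity b_1.
Checking products: every product of two elements of {b_1, b_6} (read from the table) lies in {b_1, b_6}, so the set is closed.
In a finite group, a nonempty closed subset is a subgroup. So {b_1, b_6} ≤ G.

Yes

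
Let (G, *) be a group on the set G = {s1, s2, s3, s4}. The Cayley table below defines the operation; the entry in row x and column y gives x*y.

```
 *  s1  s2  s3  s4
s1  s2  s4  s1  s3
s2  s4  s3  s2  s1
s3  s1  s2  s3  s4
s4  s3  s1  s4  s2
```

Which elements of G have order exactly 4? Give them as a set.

{s1, s4}

Identity is s3. Compute the order of each non-identity element by repeated multiplication:
  s1: s1 → s2 → s4 → s3  (order 4)
  s2: s2 → s3  (order 2)
  s4: s4 → s2 → s1 → s3  (order 4)
Elements of order 4: {s1, s4}.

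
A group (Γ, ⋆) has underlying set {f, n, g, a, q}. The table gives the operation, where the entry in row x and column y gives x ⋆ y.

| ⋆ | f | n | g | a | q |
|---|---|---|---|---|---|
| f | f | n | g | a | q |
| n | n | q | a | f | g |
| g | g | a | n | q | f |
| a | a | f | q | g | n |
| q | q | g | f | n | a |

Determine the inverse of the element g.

First locate the identity: row f matches the header, so f is the identity.
Scan row g for f: g ⋆ q = f. Hence g^(-1) = q.

q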